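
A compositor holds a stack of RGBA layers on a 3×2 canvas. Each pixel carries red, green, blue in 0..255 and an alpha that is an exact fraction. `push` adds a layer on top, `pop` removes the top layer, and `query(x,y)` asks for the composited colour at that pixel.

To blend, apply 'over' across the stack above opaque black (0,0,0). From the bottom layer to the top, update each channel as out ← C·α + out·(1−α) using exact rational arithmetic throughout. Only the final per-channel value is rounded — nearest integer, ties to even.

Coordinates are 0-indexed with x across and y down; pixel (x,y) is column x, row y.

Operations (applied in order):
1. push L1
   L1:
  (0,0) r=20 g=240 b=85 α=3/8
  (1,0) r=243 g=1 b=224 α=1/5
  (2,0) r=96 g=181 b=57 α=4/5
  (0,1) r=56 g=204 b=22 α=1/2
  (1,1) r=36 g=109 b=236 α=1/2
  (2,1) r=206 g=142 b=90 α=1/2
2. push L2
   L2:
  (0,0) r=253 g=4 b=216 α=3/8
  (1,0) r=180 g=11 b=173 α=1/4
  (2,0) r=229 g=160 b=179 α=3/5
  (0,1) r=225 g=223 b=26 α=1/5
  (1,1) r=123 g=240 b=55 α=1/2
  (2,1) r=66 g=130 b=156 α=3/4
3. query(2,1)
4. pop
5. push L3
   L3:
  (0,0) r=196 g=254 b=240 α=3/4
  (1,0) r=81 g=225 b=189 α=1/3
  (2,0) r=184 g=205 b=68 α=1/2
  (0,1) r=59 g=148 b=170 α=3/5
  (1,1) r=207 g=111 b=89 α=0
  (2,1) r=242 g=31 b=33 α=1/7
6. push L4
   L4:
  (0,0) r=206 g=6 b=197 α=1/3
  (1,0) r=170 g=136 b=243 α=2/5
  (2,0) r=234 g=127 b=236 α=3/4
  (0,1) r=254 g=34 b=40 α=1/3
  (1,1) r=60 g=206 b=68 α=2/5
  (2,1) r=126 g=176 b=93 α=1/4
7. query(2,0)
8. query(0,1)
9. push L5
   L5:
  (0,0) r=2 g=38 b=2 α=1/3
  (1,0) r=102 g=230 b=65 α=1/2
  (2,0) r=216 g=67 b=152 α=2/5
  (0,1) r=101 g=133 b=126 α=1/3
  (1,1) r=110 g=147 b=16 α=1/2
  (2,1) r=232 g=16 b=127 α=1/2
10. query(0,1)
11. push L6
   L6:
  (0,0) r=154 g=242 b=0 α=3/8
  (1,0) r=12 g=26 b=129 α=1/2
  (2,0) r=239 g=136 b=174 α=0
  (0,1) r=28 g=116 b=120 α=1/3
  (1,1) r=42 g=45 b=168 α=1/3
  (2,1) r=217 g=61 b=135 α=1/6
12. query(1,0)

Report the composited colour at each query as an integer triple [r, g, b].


at x=2,y=1 over L1,L2:
+L1 (α=1/2) → [103, 71, 45]
+L2 (α=3/4) → [301/4, 461/4, 513/4]
→ [75, 115, 128]

at x=2,y=0 over L1,L3,L4:
L1 α=4/5: [384/5, 724/5, 228/5]
L3 α=1/2: [652/5, 1749/10, 284/5]
L4 α=3/4: [2081/10, 5559/40, 956/5]
= [208, 139, 191]

query (0,1) [L1,L3,L4] — begin 0,0,0
L1 α=1/2: [28, 102, 11]
L3 α=3/5: [233/5, 648/5, 532/5]
L4 α=1/3: [1736/15, 1466/15, 1264/15]
= [116, 98, 84]

query (0,1) [L1,L3,L4,L5] — begin 0,0,0
+L1 (α=1/2) → [28, 102, 11]
+L3 (α=3/5) → [233/5, 648/5, 532/5]
+L4 (α=1/3) → [1736/15, 1466/15, 1264/15]
+L5 (α=1/3) → [4987/45, 4927/45, 4418/45]
→ [111, 109, 98]

(1,0) stack=L1,L3,L4,L5,L6; from [0,0,0]:
L1 α=1/5: [243/5, 1/5, 224/5]
L3 α=1/3: [297/5, 1127/15, 1393/15]
L4 α=2/5: [2591/25, 2487/25, 3823/25]
L5 α=1/2: [5141/50, 8237/50, 2724/25]
L6 α=1/2: [5741/100, 9537/100, 5949/50]
rounded: [57, 95, 119]


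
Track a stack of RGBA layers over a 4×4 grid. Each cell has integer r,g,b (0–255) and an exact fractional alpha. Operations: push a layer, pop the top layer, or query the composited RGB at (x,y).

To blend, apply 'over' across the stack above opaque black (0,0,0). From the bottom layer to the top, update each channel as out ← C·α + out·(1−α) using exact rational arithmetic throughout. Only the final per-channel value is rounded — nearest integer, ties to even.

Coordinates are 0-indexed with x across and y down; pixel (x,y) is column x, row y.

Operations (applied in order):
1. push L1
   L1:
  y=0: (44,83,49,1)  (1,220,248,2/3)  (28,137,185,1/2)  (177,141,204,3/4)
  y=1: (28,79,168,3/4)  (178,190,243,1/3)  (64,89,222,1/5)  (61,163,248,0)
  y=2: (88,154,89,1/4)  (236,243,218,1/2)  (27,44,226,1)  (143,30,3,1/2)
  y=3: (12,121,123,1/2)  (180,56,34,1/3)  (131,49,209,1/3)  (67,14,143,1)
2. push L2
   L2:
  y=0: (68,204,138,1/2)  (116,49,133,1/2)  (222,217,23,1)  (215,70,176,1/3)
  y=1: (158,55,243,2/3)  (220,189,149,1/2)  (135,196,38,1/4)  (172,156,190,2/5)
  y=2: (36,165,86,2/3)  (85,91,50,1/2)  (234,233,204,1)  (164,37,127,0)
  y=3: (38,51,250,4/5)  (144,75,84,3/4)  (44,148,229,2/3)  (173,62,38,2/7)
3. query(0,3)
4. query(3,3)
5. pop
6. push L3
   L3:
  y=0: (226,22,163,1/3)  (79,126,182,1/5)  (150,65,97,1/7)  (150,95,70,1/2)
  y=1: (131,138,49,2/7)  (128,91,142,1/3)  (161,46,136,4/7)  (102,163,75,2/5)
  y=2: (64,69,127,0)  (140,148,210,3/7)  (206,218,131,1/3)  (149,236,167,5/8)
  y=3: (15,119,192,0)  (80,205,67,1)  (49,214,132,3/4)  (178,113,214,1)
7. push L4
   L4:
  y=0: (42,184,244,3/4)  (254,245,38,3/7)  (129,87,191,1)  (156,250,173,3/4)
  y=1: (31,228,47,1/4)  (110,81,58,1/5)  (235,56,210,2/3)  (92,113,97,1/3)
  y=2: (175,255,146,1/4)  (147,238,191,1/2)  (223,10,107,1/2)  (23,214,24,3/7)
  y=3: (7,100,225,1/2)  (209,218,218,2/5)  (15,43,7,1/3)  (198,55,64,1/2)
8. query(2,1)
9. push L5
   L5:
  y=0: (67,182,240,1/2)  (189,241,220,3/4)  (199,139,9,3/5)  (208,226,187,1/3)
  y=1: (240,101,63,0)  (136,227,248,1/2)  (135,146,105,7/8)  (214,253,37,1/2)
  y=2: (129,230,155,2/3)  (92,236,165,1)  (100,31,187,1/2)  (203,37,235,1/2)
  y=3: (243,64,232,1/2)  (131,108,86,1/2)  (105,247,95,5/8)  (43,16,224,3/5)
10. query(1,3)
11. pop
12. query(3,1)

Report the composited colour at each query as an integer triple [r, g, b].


(0,3) stack=L1,L2; from [0,0,0]:
after L1 α=1/2: [6, 121/2, 123/2]
after L2 α=4/5: [158/5, 529/10, 2123/10]
rounded: [32, 53, 212]

(3,3) stack=L1,L2; from [0,0,0]:
+L1 (α=1) → [67, 14, 143]
+L2 (α=2/7) → [681/7, 194/7, 113]
rounded: [97, 28, 113]

at x=2,y=1 over L1,L3,L4:
L1 α=1/5: [64/5, 89/5, 222/5]
L3 α=4/7: [3412/35, 1187/35, 3386/35]
L4 α=2/3: [19862/105, 5107/105, 18086/105]
= [189, 49, 172]

at x=1,y=3 over L1,L3,L4,L5:
L1 α=1/3: [60, 56/3, 34/3]
L3 α=1: [80, 205, 67]
L4 α=2/5: [658/5, 1051/5, 637/5]
L5 α=1/2: [1313/10, 1591/10, 1067/10]
rounded: [131, 159, 107]

query (3,1) [L1,L3,L4] — begin 0,0,0
L1 α=0: [0, 0, 0]
L3 α=2/5: [204/5, 326/5, 30]
L4 α=1/3: [868/15, 1217/15, 157/3]
rounded: [58, 81, 52]


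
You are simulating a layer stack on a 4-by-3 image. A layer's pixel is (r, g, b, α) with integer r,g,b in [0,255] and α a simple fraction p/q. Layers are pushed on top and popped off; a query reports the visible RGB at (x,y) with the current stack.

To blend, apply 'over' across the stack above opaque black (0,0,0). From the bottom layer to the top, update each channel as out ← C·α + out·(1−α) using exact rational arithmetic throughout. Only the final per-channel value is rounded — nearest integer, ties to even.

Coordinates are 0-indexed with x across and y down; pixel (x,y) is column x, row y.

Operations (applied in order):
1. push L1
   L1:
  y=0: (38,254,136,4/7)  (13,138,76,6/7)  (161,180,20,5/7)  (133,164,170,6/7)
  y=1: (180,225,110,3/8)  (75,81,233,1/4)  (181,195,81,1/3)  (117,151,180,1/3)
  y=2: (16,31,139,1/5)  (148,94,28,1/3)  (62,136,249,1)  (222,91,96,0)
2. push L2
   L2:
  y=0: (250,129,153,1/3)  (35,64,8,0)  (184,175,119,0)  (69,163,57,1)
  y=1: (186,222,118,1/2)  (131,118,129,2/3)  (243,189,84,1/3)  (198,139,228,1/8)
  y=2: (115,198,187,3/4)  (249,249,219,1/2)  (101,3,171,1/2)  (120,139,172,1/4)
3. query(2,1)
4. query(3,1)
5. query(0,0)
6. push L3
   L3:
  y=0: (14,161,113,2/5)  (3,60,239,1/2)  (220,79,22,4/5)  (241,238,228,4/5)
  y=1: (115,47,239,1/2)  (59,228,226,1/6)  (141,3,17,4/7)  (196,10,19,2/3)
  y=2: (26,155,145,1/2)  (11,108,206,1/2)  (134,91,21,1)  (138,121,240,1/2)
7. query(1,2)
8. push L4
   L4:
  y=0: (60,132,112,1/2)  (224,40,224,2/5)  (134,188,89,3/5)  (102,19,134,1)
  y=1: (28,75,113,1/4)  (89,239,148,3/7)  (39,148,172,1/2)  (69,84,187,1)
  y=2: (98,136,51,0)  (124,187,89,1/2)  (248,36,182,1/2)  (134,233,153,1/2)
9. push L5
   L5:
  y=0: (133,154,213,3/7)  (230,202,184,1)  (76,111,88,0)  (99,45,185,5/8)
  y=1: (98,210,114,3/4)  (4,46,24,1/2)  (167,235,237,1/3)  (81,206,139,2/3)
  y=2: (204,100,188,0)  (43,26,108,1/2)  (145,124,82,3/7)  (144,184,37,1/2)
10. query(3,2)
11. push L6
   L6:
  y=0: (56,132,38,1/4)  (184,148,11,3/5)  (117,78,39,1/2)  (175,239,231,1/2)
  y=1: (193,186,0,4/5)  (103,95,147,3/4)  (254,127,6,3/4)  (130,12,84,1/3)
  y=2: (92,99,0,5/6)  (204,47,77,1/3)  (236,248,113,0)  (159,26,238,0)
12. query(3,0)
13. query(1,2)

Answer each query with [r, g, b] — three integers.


(2,1) stack=L1,L2; from [0,0,0]:
+L1 (α=1/3) → [181/3, 65, 27]
+L2 (α=1/3) → [1091/9, 319/3, 46]
rounded: [121, 106, 46]

query (3,1) [L1,L2] — begin 0,0,0
after L1 α=1/3: [39, 151/3, 60]
after L2 α=1/8: [471/8, 737/12, 81]
→ [59, 61, 81]

query (0,0) [L1,L2] — begin 0,0,0
after L1 α=4/7: [152/7, 1016/7, 544/7]
after L2 α=1/3: [2054/21, 2935/21, 2159/21]
= [98, 140, 103]

query (1,2) [L1,L2,L3] — begin 0,0,0
after L1 α=1/3: [148/3, 94/3, 28/3]
after L2 α=1/2: [895/6, 841/6, 685/6]
after L3 α=1/2: [961/12, 1489/12, 1921/12]
→ [80, 124, 160]

(3,2) stack=L1,L2,L3,L4,L5; from [0,0,0]:
L1 α=0: [0, 0, 0]
L2 α=1/4: [30, 139/4, 43]
L3 α=1/2: [84, 623/8, 283/2]
L4 α=1/2: [109, 2487/16, 589/4]
L5 α=1/2: [253/2, 5431/32, 737/8]
→ [126, 170, 92]

at x=3,y=0 over L1,L2,L3,L4,L5,L6:
+L1 (α=6/7) → [114, 984/7, 1020/7]
+L2 (α=1) → [69, 163, 57]
+L3 (α=4/5) → [1033/5, 223, 969/5]
+L4 (α=1) → [102, 19, 134]
+L5 (α=5/8) → [801/8, 141/4, 1327/8]
+L6 (α=1/2) → [2201/16, 1097/8, 3175/16]
= [138, 137, 198]

(1,2) stack=L1,L2,L3,L4,L5,L6; from [0,0,0]:
+L1 (α=1/3) → [148/3, 94/3, 28/3]
+L2 (α=1/2) → [895/6, 841/6, 685/6]
+L3 (α=1/2) → [961/12, 1489/12, 1921/12]
+L4 (α=1/2) → [2449/24, 3733/24, 2989/24]
+L5 (α=1/2) → [3481/48, 4357/48, 5581/48]
+L6 (α=1/3) → [8377/72, 5485/72, 7429/72]
= [116, 76, 103]


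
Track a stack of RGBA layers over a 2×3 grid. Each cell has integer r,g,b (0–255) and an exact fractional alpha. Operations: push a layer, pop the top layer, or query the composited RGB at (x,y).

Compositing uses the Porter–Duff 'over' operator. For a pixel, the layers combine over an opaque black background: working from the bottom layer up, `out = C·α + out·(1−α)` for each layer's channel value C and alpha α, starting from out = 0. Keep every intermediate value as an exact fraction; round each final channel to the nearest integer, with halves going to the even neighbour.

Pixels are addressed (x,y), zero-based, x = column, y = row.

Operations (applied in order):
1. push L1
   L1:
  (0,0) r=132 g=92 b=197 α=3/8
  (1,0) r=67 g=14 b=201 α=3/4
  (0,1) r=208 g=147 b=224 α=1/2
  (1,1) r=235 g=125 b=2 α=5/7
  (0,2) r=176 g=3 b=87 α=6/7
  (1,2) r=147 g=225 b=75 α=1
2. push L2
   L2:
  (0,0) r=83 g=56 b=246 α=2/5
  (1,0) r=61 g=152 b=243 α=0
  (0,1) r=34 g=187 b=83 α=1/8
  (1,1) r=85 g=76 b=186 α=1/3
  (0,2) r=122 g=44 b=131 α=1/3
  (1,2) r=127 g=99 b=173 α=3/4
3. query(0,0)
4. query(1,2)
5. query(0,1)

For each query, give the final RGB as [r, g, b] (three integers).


(0,0) stack=L1,L2; from [0,0,0]:
after L1 α=3/8: [99/2, 69/2, 591/8]
after L2 α=2/5: [629/10, 431/10, 5709/40]
= [63, 43, 143]

query (1,2) [L1,L2] — begin 0,0,0
after L1 α=1: [147, 225, 75]
after L2 α=3/4: [132, 261/2, 297/2]
rounded: [132, 130, 148]

query (0,1) [L1,L2] — begin 0,0,0
after L1 α=1/2: [104, 147/2, 112]
after L2 α=1/8: [381/4, 1403/16, 867/8]
rounded: [95, 88, 108]


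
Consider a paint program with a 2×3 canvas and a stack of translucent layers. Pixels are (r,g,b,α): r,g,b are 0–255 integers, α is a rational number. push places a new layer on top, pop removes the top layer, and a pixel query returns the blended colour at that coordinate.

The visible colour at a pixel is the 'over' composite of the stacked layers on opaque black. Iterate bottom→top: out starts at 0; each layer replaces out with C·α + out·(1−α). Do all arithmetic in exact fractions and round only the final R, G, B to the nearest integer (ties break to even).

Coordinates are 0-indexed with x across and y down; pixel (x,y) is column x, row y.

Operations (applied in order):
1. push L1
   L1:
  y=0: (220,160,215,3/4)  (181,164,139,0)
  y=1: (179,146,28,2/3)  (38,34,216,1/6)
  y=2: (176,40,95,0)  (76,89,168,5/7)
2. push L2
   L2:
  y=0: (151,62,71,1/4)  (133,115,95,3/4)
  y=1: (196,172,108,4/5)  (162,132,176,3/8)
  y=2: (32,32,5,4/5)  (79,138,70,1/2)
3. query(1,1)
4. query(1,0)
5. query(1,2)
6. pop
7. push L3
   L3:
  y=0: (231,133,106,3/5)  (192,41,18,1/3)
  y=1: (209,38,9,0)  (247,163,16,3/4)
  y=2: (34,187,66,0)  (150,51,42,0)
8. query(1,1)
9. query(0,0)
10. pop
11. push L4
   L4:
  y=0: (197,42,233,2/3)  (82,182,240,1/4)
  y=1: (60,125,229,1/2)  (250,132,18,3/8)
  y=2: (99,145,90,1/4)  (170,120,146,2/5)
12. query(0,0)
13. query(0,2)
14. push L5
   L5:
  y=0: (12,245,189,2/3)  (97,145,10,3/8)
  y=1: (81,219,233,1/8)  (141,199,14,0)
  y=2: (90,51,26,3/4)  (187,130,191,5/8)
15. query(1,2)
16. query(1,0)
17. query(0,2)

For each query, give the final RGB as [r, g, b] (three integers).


(1,1) stack=L1,L2; from [0,0,0]:
L1 α=1/6: [19/3, 17/3, 36]
L2 α=3/8: [1553/24, 1273/24, 177/2]
rounded: [65, 53, 88]

(1,0) stack=L1,L2; from [0,0,0]:
+L1 (α=0) → [0, 0, 0]
+L2 (α=3/4) → [399/4, 345/4, 285/4]
→ [100, 86, 71]

query (1,2) [L1,L2] — begin 0,0,0
after L1 α=5/7: [380/7, 445/7, 120]
after L2 α=1/2: [933/14, 1411/14, 95]
rounded: [67, 101, 95]

at x=1,y=1 over L1,L3:
+L1 (α=1/6) → [19/3, 17/3, 36]
+L3 (α=3/4) → [1121/6, 371/3, 21]
rounded: [187, 124, 21]

at x=0,y=0 over L1,L3:
+L1 (α=3/4) → [165, 120, 645/4]
+L3 (α=3/5) → [1023/5, 639/5, 1281/10]
= [205, 128, 128]

at x=0,y=0 over L1,L4:
after L1 α=3/4: [165, 120, 645/4]
after L4 α=2/3: [559/3, 68, 2509/12]
rounded: [186, 68, 209]

(0,2) stack=L1,L4; from [0,0,0]:
L1 α=0: [0, 0, 0]
L4 α=1/4: [99/4, 145/4, 45/2]
= [25, 36, 22]

(1,2) stack=L1,L4,L5; from [0,0,0]:
+L1 (α=5/7) → [380/7, 445/7, 120]
+L4 (α=2/5) → [704/7, 603/7, 652/5]
+L5 (α=5/8) → [8657/56, 6359/56, 6731/40]
rounded: [155, 114, 168]

query (1,0) [L1,L4,L5] — begin 0,0,0
+L1 (α=0) → [0, 0, 0]
+L4 (α=1/4) → [41/2, 91/2, 60]
+L5 (α=3/8) → [787/16, 1325/16, 165/4]
→ [49, 83, 41]

at x=0,y=2 over L1,L4,L5:
L1 α=0: [0, 0, 0]
L4 α=1/4: [99/4, 145/4, 45/2]
L5 α=3/4: [1179/16, 757/16, 201/8]
= [74, 47, 25]


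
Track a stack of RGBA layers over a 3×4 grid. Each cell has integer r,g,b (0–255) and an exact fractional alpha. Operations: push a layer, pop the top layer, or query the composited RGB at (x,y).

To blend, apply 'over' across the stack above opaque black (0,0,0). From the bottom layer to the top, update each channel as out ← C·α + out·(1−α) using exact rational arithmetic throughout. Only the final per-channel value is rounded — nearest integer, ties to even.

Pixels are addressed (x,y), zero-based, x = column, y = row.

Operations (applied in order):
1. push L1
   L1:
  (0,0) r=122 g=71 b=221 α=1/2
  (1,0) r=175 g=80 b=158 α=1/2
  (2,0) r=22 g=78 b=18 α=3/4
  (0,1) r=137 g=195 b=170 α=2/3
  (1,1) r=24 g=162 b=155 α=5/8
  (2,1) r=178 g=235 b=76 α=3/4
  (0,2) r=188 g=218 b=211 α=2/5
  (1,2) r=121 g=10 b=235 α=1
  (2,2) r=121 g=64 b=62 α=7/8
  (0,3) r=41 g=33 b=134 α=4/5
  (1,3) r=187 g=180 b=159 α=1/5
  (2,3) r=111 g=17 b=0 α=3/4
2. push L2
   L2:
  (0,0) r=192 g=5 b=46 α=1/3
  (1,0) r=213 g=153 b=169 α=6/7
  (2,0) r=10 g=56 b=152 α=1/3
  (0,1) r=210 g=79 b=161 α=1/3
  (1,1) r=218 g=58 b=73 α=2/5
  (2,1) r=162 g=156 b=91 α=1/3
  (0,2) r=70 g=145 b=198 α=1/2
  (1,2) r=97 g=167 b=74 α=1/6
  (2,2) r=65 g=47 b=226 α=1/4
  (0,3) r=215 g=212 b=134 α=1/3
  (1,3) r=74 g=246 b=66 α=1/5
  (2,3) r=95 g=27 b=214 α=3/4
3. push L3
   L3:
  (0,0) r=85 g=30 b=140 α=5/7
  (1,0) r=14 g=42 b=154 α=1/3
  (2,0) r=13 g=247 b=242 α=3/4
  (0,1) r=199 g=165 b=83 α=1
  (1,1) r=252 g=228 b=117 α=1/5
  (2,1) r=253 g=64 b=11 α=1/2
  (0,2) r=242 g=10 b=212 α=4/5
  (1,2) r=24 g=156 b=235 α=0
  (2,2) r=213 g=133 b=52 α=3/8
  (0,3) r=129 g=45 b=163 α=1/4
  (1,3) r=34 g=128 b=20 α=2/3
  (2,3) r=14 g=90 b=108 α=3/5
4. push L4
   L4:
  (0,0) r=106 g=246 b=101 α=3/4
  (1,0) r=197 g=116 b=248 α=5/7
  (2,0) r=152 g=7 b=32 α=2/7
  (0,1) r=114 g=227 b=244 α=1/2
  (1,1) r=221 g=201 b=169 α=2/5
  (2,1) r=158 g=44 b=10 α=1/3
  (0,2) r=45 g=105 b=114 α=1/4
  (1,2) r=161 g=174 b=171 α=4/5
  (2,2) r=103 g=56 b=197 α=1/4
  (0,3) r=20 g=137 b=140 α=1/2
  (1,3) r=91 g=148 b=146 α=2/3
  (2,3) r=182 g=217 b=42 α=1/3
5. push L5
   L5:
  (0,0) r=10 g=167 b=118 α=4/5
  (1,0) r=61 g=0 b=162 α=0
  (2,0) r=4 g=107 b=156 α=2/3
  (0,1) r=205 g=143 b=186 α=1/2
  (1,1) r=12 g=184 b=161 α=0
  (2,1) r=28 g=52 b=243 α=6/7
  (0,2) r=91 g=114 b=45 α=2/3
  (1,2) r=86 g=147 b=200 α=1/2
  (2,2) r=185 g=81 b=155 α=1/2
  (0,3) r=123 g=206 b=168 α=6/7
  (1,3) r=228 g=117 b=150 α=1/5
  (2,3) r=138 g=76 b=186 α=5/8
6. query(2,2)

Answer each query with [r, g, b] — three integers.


at x=2,y=2 over L1,L2,L3,L4,L5:
L1 α=7/8: [847/8, 56, 217/4]
L2 α=1/4: [3061/32, 215/4, 1555/16]
L3 α=3/8: [35753/256, 2671/32, 10271/128]
L4 α=1/4: [133627/1024, 9805/128, 56029/512]
L5 α=1/2: [323067/2048, 20173/256, 135389/1024]
= [158, 79, 132]


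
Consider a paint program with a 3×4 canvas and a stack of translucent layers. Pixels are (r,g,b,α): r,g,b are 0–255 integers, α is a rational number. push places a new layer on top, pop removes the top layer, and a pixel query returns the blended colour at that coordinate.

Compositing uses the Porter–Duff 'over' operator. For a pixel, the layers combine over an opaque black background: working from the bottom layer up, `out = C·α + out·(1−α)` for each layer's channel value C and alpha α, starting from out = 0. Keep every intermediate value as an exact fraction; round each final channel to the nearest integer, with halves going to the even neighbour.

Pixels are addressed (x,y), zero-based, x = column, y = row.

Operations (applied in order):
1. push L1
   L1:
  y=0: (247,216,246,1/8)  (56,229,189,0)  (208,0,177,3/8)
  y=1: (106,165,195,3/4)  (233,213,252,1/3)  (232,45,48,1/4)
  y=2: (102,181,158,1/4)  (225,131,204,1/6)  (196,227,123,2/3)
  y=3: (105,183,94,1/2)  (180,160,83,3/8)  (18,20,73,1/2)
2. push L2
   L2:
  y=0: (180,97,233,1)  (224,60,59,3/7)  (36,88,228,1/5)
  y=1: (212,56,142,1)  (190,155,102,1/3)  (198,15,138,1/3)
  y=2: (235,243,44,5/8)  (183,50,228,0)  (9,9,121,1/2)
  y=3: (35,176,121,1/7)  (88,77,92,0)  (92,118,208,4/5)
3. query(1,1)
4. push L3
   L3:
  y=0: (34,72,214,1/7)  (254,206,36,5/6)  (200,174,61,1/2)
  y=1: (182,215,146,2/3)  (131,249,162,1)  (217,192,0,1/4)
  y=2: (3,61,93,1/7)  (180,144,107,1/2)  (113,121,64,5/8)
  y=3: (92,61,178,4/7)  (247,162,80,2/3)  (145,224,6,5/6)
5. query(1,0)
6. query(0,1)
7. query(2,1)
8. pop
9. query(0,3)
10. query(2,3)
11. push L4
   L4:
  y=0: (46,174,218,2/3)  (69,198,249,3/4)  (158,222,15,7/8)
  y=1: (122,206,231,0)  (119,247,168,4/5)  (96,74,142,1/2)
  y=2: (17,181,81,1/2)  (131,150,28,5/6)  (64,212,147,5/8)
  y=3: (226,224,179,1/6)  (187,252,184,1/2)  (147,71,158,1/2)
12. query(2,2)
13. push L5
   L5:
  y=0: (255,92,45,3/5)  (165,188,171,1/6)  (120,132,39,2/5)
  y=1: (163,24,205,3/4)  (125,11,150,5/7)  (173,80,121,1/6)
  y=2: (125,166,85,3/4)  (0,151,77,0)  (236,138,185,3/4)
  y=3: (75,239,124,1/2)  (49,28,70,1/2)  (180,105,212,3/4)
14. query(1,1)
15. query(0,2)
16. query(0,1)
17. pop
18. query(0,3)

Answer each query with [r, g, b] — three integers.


(1,1) stack=L1,L2; from [0,0,0]:
+L1 (α=1/3) → [233/3, 71, 84]
+L2 (α=1/3) → [1036/9, 99, 90]
→ [115, 99, 90]

(1,0) stack=L1,L2,L3; from [0,0,0]:
L1 α=0: [0, 0, 0]
L2 α=3/7: [96, 180/7, 177/7]
L3 α=5/6: [683/3, 3695/21, 479/14]
rounded: [228, 176, 34]

(0,1) stack=L1,L2,L3; from [0,0,0]:
+L1 (α=3/4) → [159/2, 495/4, 585/4]
+L2 (α=1) → [212, 56, 142]
+L3 (α=2/3) → [192, 162, 434/3]
= [192, 162, 145]

query (2,1) [L1,L2,L3] — begin 0,0,0
+L1 (α=1/4) → [58, 45/4, 12]
+L2 (α=1/3) → [314/3, 25/2, 54]
+L3 (α=1/4) → [531/4, 459/8, 81/2]
rounded: [133, 57, 40]

(0,3) stack=L1,L2; from [0,0,0]:
L1 α=1/2: [105/2, 183/2, 47]
L2 α=1/7: [50, 725/7, 403/7]
= [50, 104, 58]

(2,3) stack=L1,L2; from [0,0,0]:
L1 α=1/2: [9, 10, 73/2]
L2 α=4/5: [377/5, 482/5, 1737/10]
= [75, 96, 174]

at x=2,y=2 over L1,L2,L4:
L1 α=2/3: [392/3, 454/3, 82]
L2 α=1/2: [419/6, 481/6, 203/2]
L4 α=5/8: [1059/16, 2601/16, 2079/16]
→ [66, 163, 130]

query (1,1) [L1,L2,L4,L5] — begin 0,0,0
after L1 α=1/3: [233/3, 71, 84]
after L2 α=1/3: [1036/9, 99, 90]
after L4 α=4/5: [1064/9, 1087/5, 762/5]
after L5 α=5/7: [7753/63, 2449/35, 5274/35]
= [123, 70, 151]

(0,2) stack=L1,L2,L4,L5; from [0,0,0]:
L1 α=1/4: [51/2, 181/4, 79/2]
L2 α=5/8: [2503/16, 5403/32, 677/16]
L4 α=1/2: [2775/32, 11195/64, 1973/32]
L5 α=3/4: [14775/128, 43067/256, 10133/128]
rounded: [115, 168, 79]

query (0,1) [L1,L2,L4,L5] — begin 0,0,0
+L1 (α=3/4) → [159/2, 495/4, 585/4]
+L2 (α=1) → [212, 56, 142]
+L4 (α=0) → [212, 56, 142]
+L5 (α=3/4) → [701/4, 32, 757/4]
rounded: [175, 32, 189]

query (0,3) [L1,L2,L4] — begin 0,0,0
L1 α=1/2: [105/2, 183/2, 47]
L2 α=1/7: [50, 725/7, 403/7]
L4 α=1/6: [238/3, 1731/14, 1634/21]
→ [79, 124, 78]


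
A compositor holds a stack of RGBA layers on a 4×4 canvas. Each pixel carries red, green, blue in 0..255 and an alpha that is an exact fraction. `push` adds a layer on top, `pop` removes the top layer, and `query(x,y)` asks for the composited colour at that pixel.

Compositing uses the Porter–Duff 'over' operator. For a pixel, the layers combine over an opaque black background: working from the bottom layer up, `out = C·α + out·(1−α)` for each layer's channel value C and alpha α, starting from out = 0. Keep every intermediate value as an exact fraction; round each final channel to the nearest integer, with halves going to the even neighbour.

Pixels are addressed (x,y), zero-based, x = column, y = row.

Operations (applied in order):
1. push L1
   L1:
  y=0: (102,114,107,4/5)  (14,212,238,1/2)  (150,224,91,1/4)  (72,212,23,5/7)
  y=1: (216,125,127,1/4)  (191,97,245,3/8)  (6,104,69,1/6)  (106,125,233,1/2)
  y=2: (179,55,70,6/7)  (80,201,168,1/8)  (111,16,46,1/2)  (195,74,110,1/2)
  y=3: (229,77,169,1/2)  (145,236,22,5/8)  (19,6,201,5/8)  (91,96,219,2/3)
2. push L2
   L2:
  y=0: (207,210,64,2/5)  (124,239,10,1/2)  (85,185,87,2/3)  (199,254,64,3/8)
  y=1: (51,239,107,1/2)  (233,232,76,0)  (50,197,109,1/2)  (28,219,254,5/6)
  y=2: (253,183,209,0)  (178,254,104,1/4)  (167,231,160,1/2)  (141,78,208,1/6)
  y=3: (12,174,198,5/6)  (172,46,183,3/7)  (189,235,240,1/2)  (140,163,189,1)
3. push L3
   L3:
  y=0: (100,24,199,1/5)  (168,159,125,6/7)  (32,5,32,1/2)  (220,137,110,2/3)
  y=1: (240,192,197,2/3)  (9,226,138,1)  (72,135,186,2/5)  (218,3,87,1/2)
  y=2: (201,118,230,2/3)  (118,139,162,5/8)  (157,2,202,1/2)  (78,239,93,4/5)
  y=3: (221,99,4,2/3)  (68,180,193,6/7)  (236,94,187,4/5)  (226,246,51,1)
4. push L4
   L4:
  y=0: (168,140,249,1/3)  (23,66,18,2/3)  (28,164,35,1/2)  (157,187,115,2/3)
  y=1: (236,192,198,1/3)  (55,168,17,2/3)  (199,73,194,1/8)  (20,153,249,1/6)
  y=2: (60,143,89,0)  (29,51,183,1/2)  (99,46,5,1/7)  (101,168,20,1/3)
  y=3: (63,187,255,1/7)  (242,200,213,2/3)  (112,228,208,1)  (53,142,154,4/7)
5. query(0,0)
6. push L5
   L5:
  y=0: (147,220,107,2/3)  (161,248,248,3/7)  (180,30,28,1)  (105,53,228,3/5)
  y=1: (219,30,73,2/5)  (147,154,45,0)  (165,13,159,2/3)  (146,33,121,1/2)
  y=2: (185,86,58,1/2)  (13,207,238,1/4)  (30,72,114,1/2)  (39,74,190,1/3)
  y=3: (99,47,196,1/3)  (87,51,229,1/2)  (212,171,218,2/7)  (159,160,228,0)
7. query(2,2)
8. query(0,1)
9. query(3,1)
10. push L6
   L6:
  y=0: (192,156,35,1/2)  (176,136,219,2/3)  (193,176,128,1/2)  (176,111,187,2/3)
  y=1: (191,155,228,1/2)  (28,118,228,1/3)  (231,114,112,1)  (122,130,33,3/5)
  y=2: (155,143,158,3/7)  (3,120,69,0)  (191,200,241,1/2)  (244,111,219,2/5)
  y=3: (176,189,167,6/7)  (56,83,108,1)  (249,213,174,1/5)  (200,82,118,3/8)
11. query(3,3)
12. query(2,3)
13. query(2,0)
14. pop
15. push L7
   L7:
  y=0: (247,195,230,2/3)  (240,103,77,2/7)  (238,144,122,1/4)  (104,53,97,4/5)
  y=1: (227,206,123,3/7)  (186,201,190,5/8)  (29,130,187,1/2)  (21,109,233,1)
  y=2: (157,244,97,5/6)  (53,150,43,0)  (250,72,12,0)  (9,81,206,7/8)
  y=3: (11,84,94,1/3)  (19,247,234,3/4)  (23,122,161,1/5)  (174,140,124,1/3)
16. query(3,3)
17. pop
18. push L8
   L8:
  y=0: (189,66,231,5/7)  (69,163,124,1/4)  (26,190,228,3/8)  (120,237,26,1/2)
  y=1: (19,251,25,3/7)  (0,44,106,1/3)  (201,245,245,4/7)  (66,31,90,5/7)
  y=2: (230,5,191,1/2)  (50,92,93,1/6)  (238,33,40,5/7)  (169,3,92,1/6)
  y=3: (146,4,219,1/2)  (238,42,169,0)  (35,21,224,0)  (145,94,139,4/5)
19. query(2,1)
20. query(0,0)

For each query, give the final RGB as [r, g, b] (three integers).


at x=0,y=0 over L1,L2,L3,L4:
+L1 (α=4/5) → [408/5, 456/5, 428/5]
+L2 (α=2/5) → [3294/25, 3468/25, 1924/25]
+L3 (α=1/5) → [15676/125, 14472/125, 12671/125]
+L4 (α=1/3) → [52352/375, 46444/375, 56467/375]
= [140, 124, 151]

at x=2,y=2 over L1,L2,L3,L4,L5:
L1 α=1/2: [111/2, 8, 23]
L2 α=1/2: [445/4, 239/2, 183/2]
L3 α=1/2: [1073/8, 243/4, 587/4]
L4 α=1/7: [3615/28, 821/14, 253/2]
L5 α=1/2: [4455/56, 1829/28, 481/4]
→ [80, 65, 120]

at x=0,y=1 over L1,L2,L3,L4,L5:
after L1 α=1/4: [54, 125/4, 127/4]
after L2 α=1/2: [105/2, 1081/8, 555/8]
after L3 α=2/3: [355/2, 4153/24, 3707/24]
after L4 α=1/3: [197, 6457/36, 6083/36]
after L5 α=2/5: [1029/5, 7177/60, 1567/12]
→ [206, 120, 131]

at x=3,y=1 over L1,L2,L3,L4,L5:
L1 α=1/2: [53, 125/2, 233/2]
L2 α=5/6: [193/6, 2315/12, 2773/12]
L3 α=1/2: [1501/12, 2351/24, 3817/24]
L4 α=1/6: [7745/72, 15427/144, 25061/144]
L5 α=1/2: [18257/144, 20179/288, 42485/288]
→ [127, 70, 148]

at x=3,y=3 over L1,L2,L3,L4,L5,L6:
L1 α=2/3: [182/3, 64, 146]
L2 α=1: [140, 163, 189]
L3 α=1: [226, 246, 51]
L4 α=4/7: [890/7, 1306/7, 769/7]
L5 α=0: [890/7, 1306/7, 769/7]
L6 α=3/8: [4325/28, 2063/14, 6323/56]
→ [154, 147, 113]

(2,3) stack=L1,L2,L3,L4,L5,L6; from [0,0,0]:
+L1 (α=5/8) → [95/8, 15/4, 1005/8]
+L2 (α=1/2) → [1607/16, 955/8, 2925/16]
+L3 (α=4/5) → [16711/80, 3963/40, 14893/80]
+L4 (α=1) → [112, 228, 208]
+L5 (α=2/7) → [984/7, 1482/7, 1476/7]
+L6 (α=1/5) → [5679/35, 7419/35, 7122/35]
rounded: [162, 212, 203]

(2,0) stack=L1,L2,L3,L4,L5,L6; from [0,0,0]:
+L1 (α=1/4) → [75/2, 56, 91/4]
+L2 (α=2/3) → [415/6, 142, 787/12]
+L3 (α=1/2) → [607/12, 147/2, 1171/24]
+L4 (α=1/2) → [943/24, 475/4, 2011/48]
+L5 (α=1) → [180, 30, 28]
+L6 (α=1/2) → [373/2, 103, 78]
→ [186, 103, 78]

at x=3,y=3 over L1,L2,L3,L4,L5,L7:
after L1 α=2/3: [182/3, 64, 146]
after L2 α=1: [140, 163, 189]
after L3 α=1: [226, 246, 51]
after L4 α=4/7: [890/7, 1306/7, 769/7]
after L5 α=0: [890/7, 1306/7, 769/7]
after L7 α=1/3: [2998/21, 3592/21, 802/7]
rounded: [143, 171, 115]

at x=2,y=1 over L1,L2,L3,L4,L5,L8:
+L1 (α=1/6) → [1, 52/3, 23/2]
+L2 (α=1/2) → [51/2, 643/6, 241/4]
+L3 (α=2/5) → [441/10, 1183/10, 2211/20]
+L4 (α=1/8) → [5077/80, 9011/80, 19357/160]
+L5 (α=2/3) → [31477/240, 3697/80, 70237/480]
+L8 (α=4/7) → [95797/560, 89491/560, 227037/1120]
= [171, 160, 203]

(0,0) stack=L1,L2,L3,L4,L5,L8; from [0,0,0]:
after L1 α=4/5: [408/5, 456/5, 428/5]
after L2 α=2/5: [3294/25, 3468/25, 1924/25]
after L3 α=1/5: [15676/125, 14472/125, 12671/125]
after L4 α=1/3: [52352/375, 46444/375, 56467/375]
after L5 α=2/3: [162602/1125, 211444/1125, 136717/1125]
after L8 α=5/7: [1388329/7875, 794138/7875, 224687/1125]
= [176, 101, 200]


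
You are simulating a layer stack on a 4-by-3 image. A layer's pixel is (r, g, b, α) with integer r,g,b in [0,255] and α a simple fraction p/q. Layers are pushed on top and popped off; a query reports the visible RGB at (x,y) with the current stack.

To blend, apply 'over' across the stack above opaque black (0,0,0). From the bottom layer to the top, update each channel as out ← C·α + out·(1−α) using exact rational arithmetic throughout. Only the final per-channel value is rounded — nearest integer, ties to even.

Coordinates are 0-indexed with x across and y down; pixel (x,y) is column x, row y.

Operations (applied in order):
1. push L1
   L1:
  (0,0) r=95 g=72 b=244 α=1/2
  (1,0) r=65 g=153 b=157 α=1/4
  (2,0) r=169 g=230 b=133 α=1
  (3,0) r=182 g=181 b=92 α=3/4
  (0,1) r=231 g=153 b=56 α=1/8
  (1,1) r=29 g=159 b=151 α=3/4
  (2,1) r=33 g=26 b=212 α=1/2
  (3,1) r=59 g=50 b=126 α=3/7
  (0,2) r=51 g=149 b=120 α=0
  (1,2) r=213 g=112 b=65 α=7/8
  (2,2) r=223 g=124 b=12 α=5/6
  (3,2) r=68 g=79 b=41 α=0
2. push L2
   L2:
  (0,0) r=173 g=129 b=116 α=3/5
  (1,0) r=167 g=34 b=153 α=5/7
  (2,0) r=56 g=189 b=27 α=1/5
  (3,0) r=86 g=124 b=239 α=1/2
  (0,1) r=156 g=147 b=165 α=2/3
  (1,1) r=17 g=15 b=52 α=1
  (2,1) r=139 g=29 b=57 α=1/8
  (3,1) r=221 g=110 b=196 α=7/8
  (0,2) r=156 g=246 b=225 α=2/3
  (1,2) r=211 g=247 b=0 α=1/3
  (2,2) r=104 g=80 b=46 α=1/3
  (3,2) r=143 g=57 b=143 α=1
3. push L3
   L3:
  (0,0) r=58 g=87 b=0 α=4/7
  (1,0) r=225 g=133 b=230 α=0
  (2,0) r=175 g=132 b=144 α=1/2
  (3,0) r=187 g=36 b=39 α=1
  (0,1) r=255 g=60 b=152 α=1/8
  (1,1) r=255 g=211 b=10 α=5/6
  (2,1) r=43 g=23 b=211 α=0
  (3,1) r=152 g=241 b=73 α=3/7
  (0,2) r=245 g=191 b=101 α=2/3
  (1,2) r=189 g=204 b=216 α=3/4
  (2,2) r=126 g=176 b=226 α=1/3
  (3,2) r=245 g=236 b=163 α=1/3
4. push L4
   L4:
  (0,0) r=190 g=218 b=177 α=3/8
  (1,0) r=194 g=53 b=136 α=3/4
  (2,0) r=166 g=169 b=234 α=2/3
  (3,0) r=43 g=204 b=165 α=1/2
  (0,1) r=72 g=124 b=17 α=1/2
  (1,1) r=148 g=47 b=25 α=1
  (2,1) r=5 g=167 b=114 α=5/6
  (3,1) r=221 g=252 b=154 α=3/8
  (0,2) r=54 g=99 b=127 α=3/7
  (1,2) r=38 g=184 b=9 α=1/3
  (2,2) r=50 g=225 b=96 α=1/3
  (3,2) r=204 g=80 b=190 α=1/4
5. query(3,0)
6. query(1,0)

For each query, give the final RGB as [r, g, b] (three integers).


at x=3,y=0 over L1,L2,L3,L4:
after L1 α=3/4: [273/2, 543/4, 69]
after L2 α=1/2: [445/4, 1039/8, 154]
after L3 α=1: [187, 36, 39]
after L4 α=1/2: [115, 120, 102]
= [115, 120, 102]

(1,0) stack=L1,L2,L3,L4; from [0,0,0]:
after L1 α=1/4: [65/4, 153/4, 157/4]
after L2 α=5/7: [1735/14, 493/14, 241/2]
after L3 α=0: [1735/14, 493/14, 241/2]
after L4 α=3/4: [9883/56, 2719/56, 1057/8]
= [176, 49, 132]


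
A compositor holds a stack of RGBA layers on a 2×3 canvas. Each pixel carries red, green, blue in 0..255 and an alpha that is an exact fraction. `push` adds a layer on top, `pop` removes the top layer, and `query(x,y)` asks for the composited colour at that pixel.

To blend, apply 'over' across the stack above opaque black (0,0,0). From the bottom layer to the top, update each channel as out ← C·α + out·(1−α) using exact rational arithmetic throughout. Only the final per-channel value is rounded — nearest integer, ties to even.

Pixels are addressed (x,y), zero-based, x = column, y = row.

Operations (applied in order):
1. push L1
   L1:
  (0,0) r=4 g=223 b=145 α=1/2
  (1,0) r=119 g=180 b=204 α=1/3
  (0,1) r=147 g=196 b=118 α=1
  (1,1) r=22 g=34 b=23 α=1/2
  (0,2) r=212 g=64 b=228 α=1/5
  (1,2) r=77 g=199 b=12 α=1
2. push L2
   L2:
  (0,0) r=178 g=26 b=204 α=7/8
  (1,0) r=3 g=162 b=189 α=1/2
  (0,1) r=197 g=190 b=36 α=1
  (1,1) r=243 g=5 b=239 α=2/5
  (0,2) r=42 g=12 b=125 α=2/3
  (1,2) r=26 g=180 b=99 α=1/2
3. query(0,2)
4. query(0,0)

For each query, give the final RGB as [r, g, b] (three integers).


(0,2) stack=L1,L2; from [0,0,0]:
+L1 (α=1/5) → [212/5, 64/5, 228/5]
+L2 (α=2/3) → [632/15, 184/15, 1478/15]
→ [42, 12, 99]

query (0,0) [L1,L2] — begin 0,0,0
L1 α=1/2: [2, 223/2, 145/2]
L2 α=7/8: [156, 587/16, 3001/16]
= [156, 37, 188]


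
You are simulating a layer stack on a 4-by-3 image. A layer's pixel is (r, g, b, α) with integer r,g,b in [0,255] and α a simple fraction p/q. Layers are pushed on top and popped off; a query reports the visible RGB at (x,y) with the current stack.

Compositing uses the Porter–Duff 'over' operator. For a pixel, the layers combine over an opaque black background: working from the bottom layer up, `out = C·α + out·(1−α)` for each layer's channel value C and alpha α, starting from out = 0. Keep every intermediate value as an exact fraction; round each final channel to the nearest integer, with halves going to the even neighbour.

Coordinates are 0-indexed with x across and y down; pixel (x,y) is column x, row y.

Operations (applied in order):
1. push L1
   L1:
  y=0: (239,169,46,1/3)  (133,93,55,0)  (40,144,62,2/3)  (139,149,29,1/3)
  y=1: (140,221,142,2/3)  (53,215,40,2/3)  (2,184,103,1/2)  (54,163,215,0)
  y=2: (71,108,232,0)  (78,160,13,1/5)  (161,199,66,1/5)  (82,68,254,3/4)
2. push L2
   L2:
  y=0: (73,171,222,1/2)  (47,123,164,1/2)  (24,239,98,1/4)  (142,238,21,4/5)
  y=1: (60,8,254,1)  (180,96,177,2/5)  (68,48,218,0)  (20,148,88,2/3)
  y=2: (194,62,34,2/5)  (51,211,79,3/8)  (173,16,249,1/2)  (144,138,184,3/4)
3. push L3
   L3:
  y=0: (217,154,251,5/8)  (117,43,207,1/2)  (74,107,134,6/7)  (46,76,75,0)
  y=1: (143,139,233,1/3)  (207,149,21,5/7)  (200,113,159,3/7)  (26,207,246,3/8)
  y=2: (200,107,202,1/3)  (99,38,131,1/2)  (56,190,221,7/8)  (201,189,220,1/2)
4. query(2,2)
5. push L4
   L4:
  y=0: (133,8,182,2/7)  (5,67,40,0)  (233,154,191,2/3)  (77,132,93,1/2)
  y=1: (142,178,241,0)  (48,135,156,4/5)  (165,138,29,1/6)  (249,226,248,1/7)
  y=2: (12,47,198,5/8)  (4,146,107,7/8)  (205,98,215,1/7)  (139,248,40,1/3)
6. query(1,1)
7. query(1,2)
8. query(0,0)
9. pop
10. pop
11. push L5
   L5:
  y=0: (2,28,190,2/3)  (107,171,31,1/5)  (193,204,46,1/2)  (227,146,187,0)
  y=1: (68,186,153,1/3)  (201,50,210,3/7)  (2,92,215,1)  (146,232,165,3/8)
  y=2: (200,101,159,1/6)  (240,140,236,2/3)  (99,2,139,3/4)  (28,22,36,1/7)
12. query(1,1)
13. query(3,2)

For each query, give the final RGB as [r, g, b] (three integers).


query (2,2) [L1,L2,L3] — begin 0,0,0
after L1 α=1/5: [161/5, 199/5, 66/5]
after L2 α=1/2: [513/5, 279/10, 1311/10]
after L3 α=7/8: [2473/40, 13579/80, 16781/80]
→ [62, 170, 210]

at x=1,y=1 over L1,L2,L3,L4:
L1 α=2/3: [106/3, 430/3, 80/3]
L2 α=2/5: [466/5, 622/5, 434/5]
L3 α=5/7: [6107/35, 4969/35, 199/5]
L4 α=4/5: [12827/175, 23869/175, 3319/25]
→ [73, 136, 133]

at x=1,y=2 over L1,L2,L3,L4:
+L1 (α=1/5) → [78/5, 32, 13/5]
+L2 (α=3/8) → [231/8, 793/8, 125/4]
+L3 (α=1/2) → [1023/16, 1097/16, 649/8]
+L4 (α=7/8) → [1471/128, 17449/128, 6641/64]
rounded: [11, 136, 104]

(0,0) stack=L1,L2,L3,L4; from [0,0,0]:
L1 α=1/3: [239/3, 169/3, 46/3]
L2 α=1/2: [229/3, 341/3, 356/3]
L3 α=5/8: [657/4, 1111/8, 1611/8]
L4 α=2/7: [4349/28, 5683/56, 10967/56]
rounded: [155, 101, 196]

at x=1,y=1 over L1,L2,L5:
L1 α=2/3: [106/3, 430/3, 80/3]
L2 α=2/5: [466/5, 622/5, 434/5]
L5 α=3/7: [697/5, 3238/35, 698/5]
= [139, 93, 140]

at x=3,y=2 over L1,L2,L5:
+L1 (α=3/4) → [123/2, 51, 381/2]
+L2 (α=3/4) → [987/8, 465/4, 1485/8]
+L5 (α=1/7) → [439/4, 1439/14, 657/4]
= [110, 103, 164]


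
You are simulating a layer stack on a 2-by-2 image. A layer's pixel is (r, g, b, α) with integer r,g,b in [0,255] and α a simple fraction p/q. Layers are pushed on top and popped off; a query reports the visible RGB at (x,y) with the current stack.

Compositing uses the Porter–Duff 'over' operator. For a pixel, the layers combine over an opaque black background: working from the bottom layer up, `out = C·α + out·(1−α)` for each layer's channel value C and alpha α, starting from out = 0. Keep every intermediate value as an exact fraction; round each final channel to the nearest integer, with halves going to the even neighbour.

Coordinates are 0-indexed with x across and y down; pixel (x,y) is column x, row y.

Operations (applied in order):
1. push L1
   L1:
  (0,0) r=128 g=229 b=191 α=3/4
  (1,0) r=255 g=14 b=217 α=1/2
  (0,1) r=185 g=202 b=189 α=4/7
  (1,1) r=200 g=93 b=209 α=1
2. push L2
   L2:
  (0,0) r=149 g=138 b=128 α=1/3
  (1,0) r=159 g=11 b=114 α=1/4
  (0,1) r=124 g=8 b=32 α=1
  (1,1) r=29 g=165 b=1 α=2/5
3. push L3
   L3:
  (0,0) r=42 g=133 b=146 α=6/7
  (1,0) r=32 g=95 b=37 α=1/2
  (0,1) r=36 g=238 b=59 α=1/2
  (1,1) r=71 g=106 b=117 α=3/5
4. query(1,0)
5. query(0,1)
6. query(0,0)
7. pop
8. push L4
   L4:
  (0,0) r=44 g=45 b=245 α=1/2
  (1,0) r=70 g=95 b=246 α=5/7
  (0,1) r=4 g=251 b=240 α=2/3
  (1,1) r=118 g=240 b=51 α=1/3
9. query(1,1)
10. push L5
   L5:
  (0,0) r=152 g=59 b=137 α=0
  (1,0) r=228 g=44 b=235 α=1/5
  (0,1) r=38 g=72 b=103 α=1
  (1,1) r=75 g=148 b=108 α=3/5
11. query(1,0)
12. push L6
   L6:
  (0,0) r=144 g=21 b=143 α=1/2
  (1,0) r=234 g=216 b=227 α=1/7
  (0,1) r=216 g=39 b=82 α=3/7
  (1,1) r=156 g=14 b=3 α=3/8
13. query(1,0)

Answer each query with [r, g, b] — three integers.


at x=1,y=0 over L1,L2,L3:
L1 α=1/2: [255/2, 7, 217/2]
L2 α=1/4: [1083/8, 8, 879/8]
L3 α=1/2: [1339/16, 103/2, 1175/16]
= [84, 52, 73]

query (0,1) [L1,L2,L3] — begin 0,0,0
after L1 α=4/7: [740/7, 808/7, 108]
after L2 α=1: [124, 8, 32]
after L3 α=1/2: [80, 123, 91/2]
rounded: [80, 123, 46]

(0,0) stack=L1,L2,L3; from [0,0,0]:
L1 α=3/4: [96, 687/4, 573/4]
L2 α=1/3: [341/3, 321/2, 829/6]
L3 α=6/7: [1097/21, 1917/14, 6085/42]
= [52, 137, 145]

query (1,1) [L1,L2,L4] — begin 0,0,0
L1 α=1: [200, 93, 209]
L2 α=2/5: [658/5, 609/5, 629/5]
L4 α=1/3: [1906/15, 806/5, 1513/15]
→ [127, 161, 101]

(1,0) stack=L1,L2,L4,L5; from [0,0,0]:
+L1 (α=1/2) → [255/2, 7, 217/2]
+L2 (α=1/4) → [1083/8, 8, 879/8]
+L4 (α=5/7) → [2483/28, 491/7, 5799/28]
+L5 (α=1/5) → [4079/35, 2272/35, 7444/35]
→ [117, 65, 213]

at x=1,y=0 over L1,L2,L4,L5,L6:
after L1 α=1/2: [255/2, 7, 217/2]
after L2 α=1/4: [1083/8, 8, 879/8]
after L4 α=5/7: [2483/28, 491/7, 5799/28]
after L5 α=1/5: [4079/35, 2272/35, 7444/35]
after L6 α=1/7: [32664/245, 21192/245, 52609/245]
→ [133, 86, 215]


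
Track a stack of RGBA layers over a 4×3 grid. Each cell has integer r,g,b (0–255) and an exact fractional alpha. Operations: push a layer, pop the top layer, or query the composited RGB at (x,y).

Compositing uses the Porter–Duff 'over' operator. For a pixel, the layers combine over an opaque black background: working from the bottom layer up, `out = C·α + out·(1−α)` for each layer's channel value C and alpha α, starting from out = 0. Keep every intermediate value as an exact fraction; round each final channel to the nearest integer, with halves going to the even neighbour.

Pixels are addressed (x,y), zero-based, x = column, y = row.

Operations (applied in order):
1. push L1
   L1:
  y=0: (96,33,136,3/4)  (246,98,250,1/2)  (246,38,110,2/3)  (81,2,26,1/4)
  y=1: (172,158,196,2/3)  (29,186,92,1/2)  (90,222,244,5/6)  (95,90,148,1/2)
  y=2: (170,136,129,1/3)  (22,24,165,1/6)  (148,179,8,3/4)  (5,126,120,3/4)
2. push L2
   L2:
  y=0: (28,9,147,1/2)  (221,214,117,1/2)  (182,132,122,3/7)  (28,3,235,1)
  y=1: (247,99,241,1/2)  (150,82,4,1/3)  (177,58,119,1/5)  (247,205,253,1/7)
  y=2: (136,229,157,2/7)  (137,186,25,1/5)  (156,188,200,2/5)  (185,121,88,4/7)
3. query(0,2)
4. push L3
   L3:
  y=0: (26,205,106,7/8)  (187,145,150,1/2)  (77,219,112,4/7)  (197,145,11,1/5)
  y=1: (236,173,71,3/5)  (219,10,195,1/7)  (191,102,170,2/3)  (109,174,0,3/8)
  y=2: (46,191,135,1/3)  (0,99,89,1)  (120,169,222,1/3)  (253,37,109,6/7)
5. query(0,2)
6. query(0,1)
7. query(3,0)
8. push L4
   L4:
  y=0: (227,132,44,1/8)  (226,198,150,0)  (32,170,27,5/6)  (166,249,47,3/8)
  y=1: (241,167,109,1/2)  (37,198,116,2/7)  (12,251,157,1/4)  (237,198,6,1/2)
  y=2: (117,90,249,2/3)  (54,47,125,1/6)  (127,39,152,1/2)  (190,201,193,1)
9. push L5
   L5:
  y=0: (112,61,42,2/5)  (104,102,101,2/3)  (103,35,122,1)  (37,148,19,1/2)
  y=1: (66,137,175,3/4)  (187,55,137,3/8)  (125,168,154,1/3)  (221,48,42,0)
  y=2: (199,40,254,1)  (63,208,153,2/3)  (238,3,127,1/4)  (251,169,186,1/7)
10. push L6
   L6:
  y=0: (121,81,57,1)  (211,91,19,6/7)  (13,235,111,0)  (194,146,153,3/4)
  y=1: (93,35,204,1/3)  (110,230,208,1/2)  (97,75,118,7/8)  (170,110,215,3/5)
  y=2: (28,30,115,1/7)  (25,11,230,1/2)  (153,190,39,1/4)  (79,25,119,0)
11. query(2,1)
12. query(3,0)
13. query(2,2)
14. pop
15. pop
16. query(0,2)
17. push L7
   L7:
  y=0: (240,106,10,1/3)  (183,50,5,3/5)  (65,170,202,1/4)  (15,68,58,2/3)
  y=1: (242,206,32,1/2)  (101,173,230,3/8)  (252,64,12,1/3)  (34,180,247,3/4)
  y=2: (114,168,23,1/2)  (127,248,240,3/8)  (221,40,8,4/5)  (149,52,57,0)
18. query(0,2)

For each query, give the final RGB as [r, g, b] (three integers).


at x=0,y=2 over L1,L2:
+L1 (α=1/3) → [170/3, 136/3, 43]
+L2 (α=2/7) → [238/3, 2054/21, 529/7]
rounded: [79, 98, 76]

query (0,2) [L1,L2,L3] — begin 0,0,0
after L1 α=1/3: [170/3, 136/3, 43]
after L2 α=2/7: [238/3, 2054/21, 529/7]
after L3 α=1/3: [614/9, 8119/63, 2003/21]
= [68, 129, 95]

at x=0,y=1 over L1,L2,L3:
after L1 α=2/3: [344/3, 316/3, 392/3]
after L2 α=1/2: [1085/6, 613/6, 1115/6]
after L3 α=3/5: [3209/15, 434/3, 1754/15]
→ [214, 145, 117]

(3,0) stack=L1,L2,L3; from [0,0,0]:
L1 α=1/4: [81/4, 1/2, 13/2]
L2 α=1: [28, 3, 235]
L3 α=1/5: [309/5, 157/5, 951/5]
→ [62, 31, 190]

at x=2,y=1 over L1,L2,L3,L4,L5,L6:
after L1 α=5/6: [75, 185, 610/3]
after L2 α=1/5: [477/5, 798/5, 2797/15]
after L3 α=2/3: [2387/15, 606/5, 7897/45]
after L4 α=1/4: [2447/20, 3073/20, 2563/15]
after L5 α=1/3: [3697/30, 4753/30, 7436/45]
after L6 α=7/8: [24067/240, 20503/240, 22303/180]
= [100, 85, 124]

(3,0) stack=L1,L2,L3,L4,L5,L6; from [0,0,0]:
after L1 α=1/4: [81/4, 1/2, 13/2]
after L2 α=1: [28, 3, 235]
after L3 α=1/5: [309/5, 157/5, 951/5]
after L4 α=3/8: [807/8, 113, 273/2]
after L5 α=1/2: [1103/16, 261/2, 311/4]
after L6 α=3/4: [10415/64, 1137/8, 2147/16]
= [163, 142, 134]

(2,2) stack=L1,L2,L3,L4,L5,L6; from [0,0,0]:
+L1 (α=3/4) → [111, 537/4, 6]
+L2 (α=2/5) → [129, 623/4, 418/5]
+L3 (α=1/3) → [126, 961/6, 1946/15]
+L4 (α=1/2) → [253/2, 1195/12, 2113/15]
+L5 (α=1/4) → [1235/8, 1207/16, 687/5]
+L6 (α=1/4) → [4929/32, 6661/64, 564/5]
= [154, 104, 113]

at x=0,y=2 over L1,L2,L3,L4:
L1 α=1/3: [170/3, 136/3, 43]
L2 α=2/7: [238/3, 2054/21, 529/7]
L3 α=1/3: [614/9, 8119/63, 2003/21]
L4 α=2/3: [2720/27, 19459/189, 12461/63]
= [101, 103, 198]

query (0,2) [L1,L2,L3,L4,L7] — begin 0,0,0
after L1 α=1/3: [170/3, 136/3, 43]
after L2 α=2/7: [238/3, 2054/21, 529/7]
after L3 α=1/3: [614/9, 8119/63, 2003/21]
after L4 α=2/3: [2720/27, 19459/189, 12461/63]
after L7 α=1/2: [2899/27, 51211/378, 6955/63]
→ [107, 135, 110]
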